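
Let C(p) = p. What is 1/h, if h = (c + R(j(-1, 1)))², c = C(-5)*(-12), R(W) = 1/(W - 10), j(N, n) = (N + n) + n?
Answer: 81/290521 ≈ 0.00027881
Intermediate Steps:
j(N, n) = N + 2*n
R(W) = 1/(-10 + W)
c = 60 (c = -5*(-12) = 60)
h = 290521/81 (h = (60 + 1/(-10 + (-1 + 2*1)))² = (60 + 1/(-10 + (-1 + 2)))² = (60 + 1/(-10 + 1))² = (60 + 1/(-9))² = (60 - ⅑)² = (539/9)² = 290521/81 ≈ 3586.7)
1/h = 1/(290521/81) = 81/290521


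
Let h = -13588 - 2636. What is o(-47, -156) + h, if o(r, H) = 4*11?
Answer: -16180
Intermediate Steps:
h = -16224
o(r, H) = 44
o(-47, -156) + h = 44 - 16224 = -16180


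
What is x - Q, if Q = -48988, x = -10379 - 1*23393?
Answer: 15216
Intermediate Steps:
x = -33772 (x = -10379 - 23393 = -33772)
x - Q = -33772 - 1*(-48988) = -33772 + 48988 = 15216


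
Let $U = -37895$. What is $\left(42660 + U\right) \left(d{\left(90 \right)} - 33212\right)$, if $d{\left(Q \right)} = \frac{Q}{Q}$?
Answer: $-158250415$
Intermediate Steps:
$d{\left(Q \right)} = 1$
$\left(42660 + U\right) \left(d{\left(90 \right)} - 33212\right) = \left(42660 - 37895\right) \left(1 - 33212\right) = 4765 \left(-33211\right) = -158250415$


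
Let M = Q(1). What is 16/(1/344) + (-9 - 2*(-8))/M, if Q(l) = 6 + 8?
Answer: 11009/2 ≈ 5504.5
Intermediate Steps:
Q(l) = 14
M = 14
16/(1/344) + (-9 - 2*(-8))/M = 16/(1/344) + (-9 - 2*(-8))/14 = 16/(1/344) + (-9 + 16)*(1/14) = 16*344 + 7*(1/14) = 5504 + ½ = 11009/2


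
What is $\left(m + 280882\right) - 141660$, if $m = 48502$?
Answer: $187724$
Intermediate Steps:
$\left(m + 280882\right) - 141660 = \left(48502 + 280882\right) - 141660 = 329384 - 141660 = 187724$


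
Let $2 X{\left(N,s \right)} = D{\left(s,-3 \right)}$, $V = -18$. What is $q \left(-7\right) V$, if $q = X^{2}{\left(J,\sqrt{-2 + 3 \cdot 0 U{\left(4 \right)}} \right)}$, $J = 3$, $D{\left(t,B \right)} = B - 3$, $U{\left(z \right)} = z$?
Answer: $1134$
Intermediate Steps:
$D{\left(t,B \right)} = -3 + B$
$X{\left(N,s \right)} = -3$ ($X{\left(N,s \right)} = \frac{-3 - 3}{2} = \frac{1}{2} \left(-6\right) = -3$)
$q = 9$ ($q = \left(-3\right)^{2} = 9$)
$q \left(-7\right) V = 9 \left(-7\right) \left(-18\right) = \left(-63\right) \left(-18\right) = 1134$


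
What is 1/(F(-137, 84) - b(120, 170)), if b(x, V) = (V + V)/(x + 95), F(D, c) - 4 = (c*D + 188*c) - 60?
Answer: 43/181736 ≈ 0.00023661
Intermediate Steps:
F(D, c) = -56 + 188*c + D*c (F(D, c) = 4 + ((c*D + 188*c) - 60) = 4 + ((D*c + 188*c) - 60) = 4 + ((188*c + D*c) - 60) = 4 + (-60 + 188*c + D*c) = -56 + 188*c + D*c)
b(x, V) = 2*V/(95 + x) (b(x, V) = (2*V)/(95 + x) = 2*V/(95 + x))
1/(F(-137, 84) - b(120, 170)) = 1/((-56 + 188*84 - 137*84) - 2*170/(95 + 120)) = 1/((-56 + 15792 - 11508) - 2*170/215) = 1/(4228 - 2*170/215) = 1/(4228 - 1*68/43) = 1/(4228 - 68/43) = 1/(181736/43) = 43/181736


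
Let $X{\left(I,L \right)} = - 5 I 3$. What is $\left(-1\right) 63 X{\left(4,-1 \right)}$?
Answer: $3780$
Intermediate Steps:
$X{\left(I,L \right)} = - 15 I$
$\left(-1\right) 63 X{\left(4,-1 \right)} = \left(-1\right) 63 \left(\left(-15\right) 4\right) = \left(-63\right) \left(-60\right) = 3780$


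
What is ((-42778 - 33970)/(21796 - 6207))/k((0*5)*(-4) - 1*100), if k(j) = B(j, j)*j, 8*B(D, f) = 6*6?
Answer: 5482/501075 ≈ 0.010940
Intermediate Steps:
B(D, f) = 9/2 (B(D, f) = (6*6)/8 = (⅛)*36 = 9/2)
k(j) = 9*j/2
((-42778 - 33970)/(21796 - 6207))/k((0*5)*(-4) - 1*100) = ((-42778 - 33970)/(21796 - 6207))/((9*((0*5)*(-4) - 1*100)/2)) = (-76748/15589)/((9*(0*(-4) - 100)/2)) = (-76748*1/15589)/((9*(0 - 100)/2)) = -10964/(2227*((9/2)*(-100))) = -10964/2227/(-450) = -10964/2227*(-1/450) = 5482/501075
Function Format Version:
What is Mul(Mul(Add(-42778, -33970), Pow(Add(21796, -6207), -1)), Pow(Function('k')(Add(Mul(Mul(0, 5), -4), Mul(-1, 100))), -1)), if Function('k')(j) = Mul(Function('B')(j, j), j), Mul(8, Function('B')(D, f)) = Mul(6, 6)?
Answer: Rational(5482, 501075) ≈ 0.010940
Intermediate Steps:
Function('B')(D, f) = Rational(9, 2) (Function('B')(D, f) = Mul(Rational(1, 8), Mul(6, 6)) = Mul(Rational(1, 8), 36) = Rational(9, 2))
Function('k')(j) = Mul(Rational(9, 2), j)
Mul(Mul(Add(-42778, -33970), Pow(Add(21796, -6207), -1)), Pow(Function('k')(Add(Mul(Mul(0, 5), -4), Mul(-1, 100))), -1)) = Mul(Mul(Add(-42778, -33970), Pow(Add(21796, -6207), -1)), Pow(Mul(Rational(9, 2), Add(Mul(Mul(0, 5), -4), Mul(-1, 100))), -1)) = Mul(Mul(-76748, Pow(15589, -1)), Pow(Mul(Rational(9, 2), Add(Mul(0, -4), -100)), -1)) = Mul(Mul(-76748, Rational(1, 15589)), Pow(Mul(Rational(9, 2), Add(0, -100)), -1)) = Mul(Rational(-10964, 2227), Pow(Mul(Rational(9, 2), -100), -1)) = Mul(Rational(-10964, 2227), Pow(-450, -1)) = Mul(Rational(-10964, 2227), Rational(-1, 450)) = Rational(5482, 501075)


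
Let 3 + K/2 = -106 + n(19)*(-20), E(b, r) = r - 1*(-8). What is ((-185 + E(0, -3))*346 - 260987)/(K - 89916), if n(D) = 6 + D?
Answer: 323267/91134 ≈ 3.5472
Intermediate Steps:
E(b, r) = 8 + r (E(b, r) = r + 8 = 8 + r)
K = -1218 (K = -6 + 2*(-106 + (6 + 19)*(-20)) = -6 + 2*(-106 + 25*(-20)) = -6 + 2*(-106 - 500) = -6 + 2*(-606) = -6 - 1212 = -1218)
((-185 + E(0, -3))*346 - 260987)/(K - 89916) = ((-185 + (8 - 3))*346 - 260987)/(-1218 - 89916) = ((-185 + 5)*346 - 260987)/(-91134) = (-180*346 - 260987)*(-1/91134) = (-62280 - 260987)*(-1/91134) = -323267*(-1/91134) = 323267/91134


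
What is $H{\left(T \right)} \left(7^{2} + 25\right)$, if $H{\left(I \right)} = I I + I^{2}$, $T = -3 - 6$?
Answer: $11988$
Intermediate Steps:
$T = -9$ ($T = -3 - 6 = -9$)
$H{\left(I \right)} = 2 I^{2}$ ($H{\left(I \right)} = I^{2} + I^{2} = 2 I^{2}$)
$H{\left(T \right)} \left(7^{2} + 25\right) = 2 \left(-9\right)^{2} \left(7^{2} + 25\right) = 2 \cdot 81 \left(49 + 25\right) = 162 \cdot 74 = 11988$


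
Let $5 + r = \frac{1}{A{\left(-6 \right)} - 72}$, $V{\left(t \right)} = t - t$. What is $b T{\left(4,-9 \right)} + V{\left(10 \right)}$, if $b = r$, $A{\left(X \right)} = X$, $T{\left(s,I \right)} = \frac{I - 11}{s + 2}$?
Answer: $\frac{1955}{117} \approx 16.709$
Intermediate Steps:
$T{\left(s,I \right)} = \frac{-11 + I}{2 + s}$
$V{\left(t \right)} = 0$
$r = - \frac{391}{78}$ ($r = -5 + \frac{1}{-6 - 72} = -5 + \frac{1}{-78} = -5 - \frac{1}{78} = - \frac{391}{78} \approx -5.0128$)
$b = - \frac{391}{78} \approx -5.0128$
$b T{\left(4,-9 \right)} + V{\left(10 \right)} = - \frac{391 \frac{-11 - 9}{2 + 4}}{78} + 0 = - \frac{391 \cdot \frac{1}{6} \left(-20\right)}{78} + 0 = \left(- \frac{391}{78}\right) \left(- \frac{10}{3}\right) + 0 = \frac{1955}{117} + 0 = \frac{1955}{117}$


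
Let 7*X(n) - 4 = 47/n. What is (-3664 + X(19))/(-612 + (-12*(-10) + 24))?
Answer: 487189/62244 ≈ 7.8271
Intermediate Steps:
X(n) = 4/7 + 47/(7*n) (X(n) = 4/7 + (47/n)/7 = 4/7 + 47/(7*n))
(-3664 + X(19))/(-612 + (-12*(-10) + 24)) = (-3664 + (⅐)*(47 + 4*19)/19)/(-612 + (-12*(-10) + 24)) = (-3664 + (⅐)*(1/19)*(47 + 76))/(-612 + (120 + 24)) = (-3664 + (⅐)*(1/19)*123)/(-612 + 144) = (-3664 + 123/133)/(-468) = -487189/133*(-1/468) = 487189/62244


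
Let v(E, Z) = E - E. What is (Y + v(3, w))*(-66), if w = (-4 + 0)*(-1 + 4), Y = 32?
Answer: -2112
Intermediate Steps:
w = -12 (w = -4*3 = -12)
v(E, Z) = 0
(Y + v(3, w))*(-66) = (32 + 0)*(-66) = 32*(-66) = -2112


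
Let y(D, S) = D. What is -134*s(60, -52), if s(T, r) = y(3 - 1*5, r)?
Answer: 268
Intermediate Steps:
s(T, r) = -2 (s(T, r) = 3 - 1*5 = 3 - 5 = -2)
-134*s(60, -52) = -134*(-2) = 268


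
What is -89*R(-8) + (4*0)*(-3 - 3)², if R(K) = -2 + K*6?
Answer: 4450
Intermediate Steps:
R(K) = -2 + 6*K
-89*R(-8) + (4*0)*(-3 - 3)² = -89*(-2 + 6*(-8)) + (4*0)*(-3 - 3)² = -89*(-2 - 48) + 0*(-6)² = -89*(-50) + 0*36 = 4450 + 0 = 4450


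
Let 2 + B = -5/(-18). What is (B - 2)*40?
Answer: -1340/9 ≈ -148.89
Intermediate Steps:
B = -31/18 (B = -2 - 5/(-18) = -2 - 5*(-1/18) = -2 + 5/18 = -31/18 ≈ -1.7222)
(B - 2)*40 = (-31/18 - 2)*40 = -67/18*40 = -1340/9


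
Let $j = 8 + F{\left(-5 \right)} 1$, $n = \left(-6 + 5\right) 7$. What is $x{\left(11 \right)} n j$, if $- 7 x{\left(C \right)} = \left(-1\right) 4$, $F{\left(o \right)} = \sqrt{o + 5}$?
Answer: $-32$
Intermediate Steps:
$F{\left(o \right)} = \sqrt{5 + o}$
$x{\left(C \right)} = \frac{4}{7}$ ($x{\left(C \right)} = - \frac{\left(-1\right) 4}{7} = \left(- \frac{1}{7}\right) \left(-4\right) = \frac{4}{7}$)
$n = -7$ ($n = \left(-1\right) 7 = -7$)
$j = 8$ ($j = 8 + \sqrt{5 - 5} \cdot 1 = 8 + \sqrt{0} \cdot 1 = 8 + 0 \cdot 1 = 8 + 0 = 8$)
$x{\left(11 \right)} n j = \frac{4}{7} \left(-7\right) 8 = \left(-4\right) 8 = -32$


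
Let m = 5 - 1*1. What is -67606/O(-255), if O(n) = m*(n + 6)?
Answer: 33803/498 ≈ 67.877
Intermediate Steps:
m = 4 (m = 5 - 1 = 4)
O(n) = 24 + 4*n (O(n) = 4*(n + 6) = 4*(6 + n) = 24 + 4*n)
-67606/O(-255) = -67606/(24 + 4*(-255)) = -67606/(24 - 1020) = -67606/(-996) = -67606*(-1/996) = 33803/498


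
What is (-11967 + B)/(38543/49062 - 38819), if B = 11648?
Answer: 15650778/1904499235 ≈ 0.0082178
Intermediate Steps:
(-11967 + B)/(38543/49062 - 38819) = (-11967 + 11648)/(38543/49062 - 38819) = -319/(38543*(1/49062) - 38819) = -319/(38543/49062 - 38819) = -319/(-1904499235/49062) = -319*(-49062/1904499235) = 15650778/1904499235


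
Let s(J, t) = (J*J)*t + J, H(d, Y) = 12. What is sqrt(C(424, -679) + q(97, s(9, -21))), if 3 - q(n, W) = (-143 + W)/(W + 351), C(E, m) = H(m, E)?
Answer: 2*sqrt(680930)/447 ≈ 3.6921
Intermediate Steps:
s(J, t) = J + t*J**2 (s(J, t) = J**2*t + J = t*J**2 + J = J + t*J**2)
C(E, m) = 12
q(n, W) = 3 - (-143 + W)/(351 + W) (q(n, W) = 3 - (-143 + W)/(W + 351) = 3 - (-143 + W)/(351 + W))
sqrt(C(424, -679) + q(97, s(9, -21))) = sqrt(12 + 2*(598 + 9*(1 + 9*(-21)))/(351 + 9*(1 + 9*(-21)))) = sqrt(12 + 2*(598 + 9*(1 - 189))/(351 + 9*(1 - 189))) = sqrt(12 + 2*(598 + 9*(-188))/(351 + 9*(-188))) = sqrt(12 + 2*(598 - 1692)/(351 - 1692)) = sqrt(12 + 2*(-1094)/(-1341)) = sqrt(12 + 2*(-1/1341)*(-1094)) = sqrt(12 + 2188/1341) = sqrt(18280/1341) = 2*sqrt(680930)/447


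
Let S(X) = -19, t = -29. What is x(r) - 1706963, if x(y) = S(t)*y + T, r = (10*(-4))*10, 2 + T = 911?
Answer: -1698454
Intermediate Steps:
T = 909 (T = -2 + 911 = 909)
r = -400 (r = -40*10 = -400)
x(y) = 909 - 19*y (x(y) = -19*y + 909 = 909 - 19*y)
x(r) - 1706963 = (909 - 19*(-400)) - 1706963 = (909 + 7600) - 1706963 = 8509 - 1706963 = -1698454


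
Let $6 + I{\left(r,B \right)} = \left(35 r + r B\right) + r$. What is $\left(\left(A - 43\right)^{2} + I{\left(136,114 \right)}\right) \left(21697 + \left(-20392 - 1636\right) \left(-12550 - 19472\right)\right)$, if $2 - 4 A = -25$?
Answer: $\frac{245006679971977}{16} \approx 1.5313 \cdot 10^{13}$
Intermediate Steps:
$A = \frac{27}{4}$ ($A = \frac{1}{2} - - \frac{25}{4} = \frac{1}{2} + \frac{25}{4} = \frac{27}{4} \approx 6.75$)
$I{\left(r,B \right)} = -6 + 36 r + B r$ ($I{\left(r,B \right)} = -6 + \left(\left(35 r + r B\right) + r\right) = -6 + \left(\left(35 r + B r\right) + r\right) = -6 + \left(36 r + B r\right) = -6 + 36 r + B r$)
$\left(\left(A - 43\right)^{2} + I{\left(136,114 \right)}\right) \left(21697 + \left(-20392 - 1636\right) \left(-12550 - 19472\right)\right) = \left(\left(\frac{27}{4} - 43\right)^{2} + \left(-6 + 36 \cdot 136 + 114 \cdot 136\right)\right) \left(21697 + \left(-20392 - 1636\right) \left(-12550 - 19472\right)\right) = \left(\left(- \frac{145}{4}\right)^{2} + \left(-6 + 4896 + 15504\right)\right) \left(21697 - -705380616\right) = \left(\frac{21025}{16} + 20394\right) \left(21697 + 705380616\right) = \frac{347329}{16} \cdot 705402313 = \frac{245006679971977}{16}$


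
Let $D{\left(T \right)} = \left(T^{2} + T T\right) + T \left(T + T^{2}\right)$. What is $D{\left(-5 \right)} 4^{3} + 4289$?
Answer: $1089$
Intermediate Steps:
$D{\left(T \right)} = 2 T^{2} + T \left(T + T^{2}\right)$ ($D{\left(T \right)} = \left(T^{2} + T^{2}\right) + T \left(T + T^{2}\right) = 2 T^{2} + T \left(T + T^{2}\right)$)
$D{\left(-5 \right)} 4^{3} + 4289 = \left(-5\right)^{2} \left(3 - 5\right) 4^{3} + 4289 = 25 \left(-2\right) 64 + 4289 = \left(-50\right) 64 + 4289 = -3200 + 4289 = 1089$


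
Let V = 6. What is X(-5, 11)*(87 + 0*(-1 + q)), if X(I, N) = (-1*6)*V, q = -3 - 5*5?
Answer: -3132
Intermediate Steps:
q = -28 (q = -3 - 25 = -28)
X(I, N) = -36 (X(I, N) = -1*6*6 = -6*6 = -36)
X(-5, 11)*(87 + 0*(-1 + q)) = -36*(87 + 0*(-1 - 28)) = -36*(87 + 0*(-29)) = -36*(87 + 0) = -36*87 = -3132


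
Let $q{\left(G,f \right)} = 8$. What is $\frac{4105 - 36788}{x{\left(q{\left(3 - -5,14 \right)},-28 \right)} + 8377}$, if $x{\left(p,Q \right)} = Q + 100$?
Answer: $- \frac{4669}{1207} \approx -3.8683$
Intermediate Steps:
$x{\left(p,Q \right)} = 100 + Q$
$\frac{4105 - 36788}{x{\left(q{\left(3 - -5,14 \right)},-28 \right)} + 8377} = \frac{4105 - 36788}{\left(100 - 28\right) + 8377} = - \frac{32683}{72 + 8377} = - \frac{32683}{8449} = \left(-32683\right) \frac{1}{8449} = - \frac{4669}{1207}$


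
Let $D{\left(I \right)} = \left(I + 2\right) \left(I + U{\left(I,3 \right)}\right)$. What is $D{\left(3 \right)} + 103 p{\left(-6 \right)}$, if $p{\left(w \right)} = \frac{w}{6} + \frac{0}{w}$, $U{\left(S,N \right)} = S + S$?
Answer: $-58$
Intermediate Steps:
$U{\left(S,N \right)} = 2 S$
$p{\left(w \right)} = \frac{w}{6}$ ($p{\left(w \right)} = w \frac{1}{6} + 0 = \frac{w}{6} + 0 = \frac{w}{6}$)
$D{\left(I \right)} = 3 I \left(2 + I\right)$ ($D{\left(I \right)} = \left(I + 2\right) \left(I + 2 I\right) = \left(2 + I\right) 3 I = 3 I \left(2 + I\right)$)
$D{\left(3 \right)} + 103 p{\left(-6 \right)} = 3 \cdot 3 \left(2 + 3\right) + 103 \cdot \frac{1}{6} \left(-6\right) = 3 \cdot 3 \cdot 5 + 103 \left(-1\right) = 45 - 103 = -58$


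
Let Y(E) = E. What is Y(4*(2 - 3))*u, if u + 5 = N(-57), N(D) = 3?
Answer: 8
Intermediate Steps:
u = -2 (u = -5 + 3 = -2)
Y(4*(2 - 3))*u = (4*(2 - 3))*(-2) = (4*(-1))*(-2) = -4*(-2) = 8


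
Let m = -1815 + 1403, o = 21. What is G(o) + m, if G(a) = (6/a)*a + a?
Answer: -385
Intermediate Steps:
m = -412
G(a) = 6 + a
G(o) + m = (6 + 21) - 412 = 27 - 412 = -385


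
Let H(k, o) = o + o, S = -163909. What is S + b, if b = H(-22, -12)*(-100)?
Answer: -161509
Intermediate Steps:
H(k, o) = 2*o
b = 2400 (b = (2*(-12))*(-100) = -24*(-100) = 2400)
S + b = -163909 + 2400 = -161509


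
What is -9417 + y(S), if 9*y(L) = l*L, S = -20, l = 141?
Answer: -29191/3 ≈ -9730.3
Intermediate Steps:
y(L) = 47*L/3 (y(L) = (141*L)/9 = 47*L/3)
-9417 + y(S) = -9417 + (47/3)*(-20) = -9417 - 940/3 = -29191/3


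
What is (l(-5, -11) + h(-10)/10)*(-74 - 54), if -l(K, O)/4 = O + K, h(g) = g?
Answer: -8064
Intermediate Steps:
l(K, O) = -4*K - 4*O (l(K, O) = -4*(O + K) = -4*(K + O) = -4*K - 4*O)
(l(-5, -11) + h(-10)/10)*(-74 - 54) = ((-4*(-5) - 4*(-11)) - 10/10)*(-74 - 54) = ((20 + 44) - 10*1/10)*(-128) = (64 - 1)*(-128) = 63*(-128) = -8064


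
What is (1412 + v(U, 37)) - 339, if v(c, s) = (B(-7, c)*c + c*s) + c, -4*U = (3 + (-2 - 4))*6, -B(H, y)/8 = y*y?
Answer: 515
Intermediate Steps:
B(H, y) = -8*y² (B(H, y) = -8*y*y = -8*y²)
U = 9/2 (U = -(3 + (-2 - 4))*6/4 = -(3 - 6)*6/4 = -(-3)*6/4 = -¼*(-18) = 9/2 ≈ 4.5000)
v(c, s) = c - 8*c³ + c*s (v(c, s) = ((-8*c²)*c + c*s) + c = (-8*c³ + c*s) + c = c - 8*c³ + c*s)
(1412 + v(U, 37)) - 339 = (1412 + 9*(1 + 37 - 8*(9/2)²)/2) - 339 = (1412 + 9*(1 + 37 - 8*81/4)/2) - 339 = (1412 + 9*(1 + 37 - 162)/2) - 339 = (1412 + (9/2)*(-124)) - 339 = (1412 - 558) - 339 = 854 - 339 = 515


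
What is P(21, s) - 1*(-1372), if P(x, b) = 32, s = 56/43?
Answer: 1404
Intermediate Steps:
s = 56/43 (s = 56*(1/43) = 56/43 ≈ 1.3023)
P(21, s) - 1*(-1372) = 32 - 1*(-1372) = 32 + 1372 = 1404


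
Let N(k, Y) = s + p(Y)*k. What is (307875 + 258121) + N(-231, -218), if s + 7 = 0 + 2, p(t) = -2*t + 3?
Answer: 464582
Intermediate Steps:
p(t) = 3 - 2*t
s = -5 (s = -7 + (0 + 2) = -7 + 2 = -5)
N(k, Y) = -5 + k*(3 - 2*Y) (N(k, Y) = -5 + (3 - 2*Y)*k = -5 + k*(3 - 2*Y))
(307875 + 258121) + N(-231, -218) = (307875 + 258121) + (-5 - 1*(-231)*(-3 + 2*(-218))) = 565996 + (-5 - 1*(-231)*(-3 - 436)) = 565996 + (-5 - 1*(-231)*(-439)) = 565996 + (-5 - 101409) = 565996 - 101414 = 464582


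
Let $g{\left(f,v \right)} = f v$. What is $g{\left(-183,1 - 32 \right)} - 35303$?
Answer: $-29630$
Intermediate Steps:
$g{\left(-183,1 - 32 \right)} - 35303 = - 183 \left(1 - 32\right) - 35303 = \left(-183\right) \left(-31\right) - 35303 = 5673 - 35303 = -29630$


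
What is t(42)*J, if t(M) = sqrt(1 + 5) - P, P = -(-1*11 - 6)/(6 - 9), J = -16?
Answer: -272/3 - 16*sqrt(6) ≈ -129.86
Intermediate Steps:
P = -17/3 (P = -(-11 - 6)/(-3) = -(-17)*(-1)/3 = -1*17/3 = -17/3 ≈ -5.6667)
t(M) = 17/3 + sqrt(6) (t(M) = sqrt(1 + 5) - 1*(-17/3) = sqrt(6) + 17/3 = 17/3 + sqrt(6))
t(42)*J = (17/3 + sqrt(6))*(-16) = -272/3 - 16*sqrt(6)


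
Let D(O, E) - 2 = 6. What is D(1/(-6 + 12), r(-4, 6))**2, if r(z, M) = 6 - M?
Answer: 64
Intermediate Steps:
D(O, E) = 8 (D(O, E) = 2 + 6 = 8)
D(1/(-6 + 12), r(-4, 6))**2 = 8**2 = 64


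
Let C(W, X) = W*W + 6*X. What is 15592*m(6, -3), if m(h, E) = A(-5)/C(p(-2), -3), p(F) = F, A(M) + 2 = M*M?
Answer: -179308/7 ≈ -25615.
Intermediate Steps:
A(M) = -2 + M² (A(M) = -2 + M*M = -2 + M²)
C(W, X) = W² + 6*X
m(h, E) = -23/14 (m(h, E) = (-2 + (-5)²)/((-2)² + 6*(-3)) = (-2 + 25)/(4 - 18) = 23/(-14) = 23*(-1/14) = -23/14)
15592*m(6, -3) = 15592*(-23/14) = -179308/7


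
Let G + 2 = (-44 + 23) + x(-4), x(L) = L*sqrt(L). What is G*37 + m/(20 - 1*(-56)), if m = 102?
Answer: -32287/38 - 296*I ≈ -849.66 - 296.0*I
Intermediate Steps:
x(L) = L**(3/2)
G = -23 - 8*I (G = -2 + ((-44 + 23) + (-4)**(3/2)) = -2 + (-21 - 8*I) = -23 - 8*I ≈ -23.0 - 8.0*I)
G*37 + m/(20 - 1*(-56)) = (-23 - 8*I)*37 + 102/(20 - 1*(-56)) = (-851 - 296*I) + 102/(20 + 56) = (-851 - 296*I) + 102/76 = (-851 - 296*I) + 102*(1/76) = (-851 - 296*I) + 51/38 = -32287/38 - 296*I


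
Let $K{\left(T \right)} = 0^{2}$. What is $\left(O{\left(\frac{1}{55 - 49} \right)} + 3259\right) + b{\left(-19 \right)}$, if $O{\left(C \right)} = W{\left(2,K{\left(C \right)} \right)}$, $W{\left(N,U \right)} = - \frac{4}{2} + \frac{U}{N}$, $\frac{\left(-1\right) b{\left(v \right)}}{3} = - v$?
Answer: $3200$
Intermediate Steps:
$b{\left(v \right)} = 3 v$ ($b{\left(v \right)} = - 3 \left(- v\right) = 3 v$)
$K{\left(T \right)} = 0$
$W{\left(N,U \right)} = -2 + \frac{U}{N}$ ($W{\left(N,U \right)} = \left(-4\right) \frac{1}{2} + \frac{U}{N} = -2 + \frac{U}{N}$)
$O{\left(C \right)} = -2$ ($O{\left(C \right)} = -2 + \frac{0}{2} = -2 + 0 \cdot \frac{1}{2} = -2 + 0 = -2$)
$\left(O{\left(\frac{1}{55 - 49} \right)} + 3259\right) + b{\left(-19 \right)} = \left(-2 + 3259\right) + 3 \left(-19\right) = 3257 - 57 = 3200$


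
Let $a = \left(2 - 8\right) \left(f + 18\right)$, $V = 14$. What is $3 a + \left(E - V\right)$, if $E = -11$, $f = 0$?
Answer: $-349$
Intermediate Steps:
$a = -108$ ($a = \left(2 - 8\right) \left(0 + 18\right) = \left(-6\right) 18 = -108$)
$3 a + \left(E - V\right) = 3 \left(-108\right) - 25 = -324 - 25 = -349$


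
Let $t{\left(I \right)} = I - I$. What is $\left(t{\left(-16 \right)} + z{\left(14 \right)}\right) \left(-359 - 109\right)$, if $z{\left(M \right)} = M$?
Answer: $-6552$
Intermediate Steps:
$t{\left(I \right)} = 0$
$\left(t{\left(-16 \right)} + z{\left(14 \right)}\right) \left(-359 - 109\right) = \left(0 + 14\right) \left(-359 - 109\right) = 14 \left(-468\right) = -6552$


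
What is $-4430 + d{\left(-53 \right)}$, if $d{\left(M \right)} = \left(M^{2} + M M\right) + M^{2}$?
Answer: $3997$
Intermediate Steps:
$d{\left(M \right)} = 3 M^{2}$ ($d{\left(M \right)} = \left(M^{2} + M^{2}\right) + M^{2} = 2 M^{2} + M^{2} = 3 M^{2}$)
$-4430 + d{\left(-53 \right)} = -4430 + 3 \left(-53\right)^{2} = -4430 + 3 \cdot 2809 = -4430 + 8427 = 3997$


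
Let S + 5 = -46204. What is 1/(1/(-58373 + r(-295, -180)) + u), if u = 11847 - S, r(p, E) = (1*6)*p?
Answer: 60143/3491662007 ≈ 1.7225e-5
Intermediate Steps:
S = -46209 (S = -5 - 46204 = -46209)
r(p, E) = 6*p
u = 58056 (u = 11847 - 1*(-46209) = 11847 + 46209 = 58056)
1/(1/(-58373 + r(-295, -180)) + u) = 1/(1/(-58373 + 6*(-295)) + 58056) = 1/(1/(-58373 - 1770) + 58056) = 1/(1/(-60143) + 58056) = 1/(-1/60143 + 58056) = 1/(3491662007/60143) = 60143/3491662007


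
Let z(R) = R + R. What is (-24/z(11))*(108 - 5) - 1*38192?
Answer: -421348/11 ≈ -38304.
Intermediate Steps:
z(R) = 2*R
(-24/z(11))*(108 - 5) - 1*38192 = (-24/(2*11))*(108 - 5) - 1*38192 = -24/22*103 - 38192 = -24*1/22*103 - 38192 = -12/11*103 - 38192 = -1236/11 - 38192 = -421348/11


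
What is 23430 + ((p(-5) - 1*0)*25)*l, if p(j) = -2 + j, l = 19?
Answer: 20105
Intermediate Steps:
23430 + ((p(-5) - 1*0)*25)*l = 23430 + (((-2 - 5) - 1*0)*25)*19 = 23430 + ((-7 + 0)*25)*19 = 23430 - 7*25*19 = 23430 - 175*19 = 23430 - 3325 = 20105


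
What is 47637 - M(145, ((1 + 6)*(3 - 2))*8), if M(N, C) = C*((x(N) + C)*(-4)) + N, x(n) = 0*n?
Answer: 60036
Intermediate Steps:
x(n) = 0
M(N, C) = N - 4*C**2 (M(N, C) = C*((0 + C)*(-4)) + N = C*(C*(-4)) + N = C*(-4*C) + N = -4*C**2 + N = N - 4*C**2)
47637 - M(145, ((1 + 6)*(3 - 2))*8) = 47637 - (145 - 4*64*(1 + 6)**2*(3 - 2)**2) = 47637 - (145 - 4*((7*1)*8)**2) = 47637 - (145 - 4*(7*8)**2) = 47637 - (145 - 4*56**2) = 47637 - (145 - 4*3136) = 47637 - (145 - 12544) = 47637 - 1*(-12399) = 47637 + 12399 = 60036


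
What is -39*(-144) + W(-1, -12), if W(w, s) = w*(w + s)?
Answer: 5629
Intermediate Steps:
W(w, s) = w*(s + w)
-39*(-144) + W(-1, -12) = -39*(-144) - (-12 - 1) = 5616 - 1*(-13) = 5616 + 13 = 5629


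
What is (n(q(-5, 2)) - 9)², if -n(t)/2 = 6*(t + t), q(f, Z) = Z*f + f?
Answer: 123201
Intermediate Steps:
q(f, Z) = f + Z*f
n(t) = -24*t (n(t) = -12*(t + t) = -12*2*t = -24*t)
(n(q(-5, 2)) - 9)² = (-(-120)*(1 + 2) - 9)² = (-(-120)*3 - 9)² = (-24*(-15) - 9)² = (360 - 9)² = 351² = 123201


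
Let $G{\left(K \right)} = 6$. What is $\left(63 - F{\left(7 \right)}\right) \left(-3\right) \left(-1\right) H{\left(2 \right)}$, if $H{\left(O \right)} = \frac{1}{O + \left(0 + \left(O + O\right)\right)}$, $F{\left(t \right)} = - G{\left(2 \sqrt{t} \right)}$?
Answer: $\frac{69}{2} \approx 34.5$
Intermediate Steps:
$F{\left(t \right)} = -6$ ($F{\left(t \right)} = \left(-1\right) 6 = -6$)
$H{\left(O \right)} = \frac{1}{3 O}$ ($H{\left(O \right)} = \frac{1}{O + \left(0 + 2 O\right)} = \frac{1}{O + 2 O} = \frac{1}{3 O}$)
$\left(63 - F{\left(7 \right)}\right) \left(-3\right) \left(-1\right) H{\left(2 \right)} = \left(63 - -6\right) \left(-3\right) \left(-1\right) \frac{1}{3 \cdot 2} = \left(63 + 6\right) 3 \cdot \frac{1}{3} \cdot \frac{1}{2} = 69 \cdot 3 \cdot \frac{1}{6} = 69 \cdot \frac{1}{2} = \frac{69}{2}$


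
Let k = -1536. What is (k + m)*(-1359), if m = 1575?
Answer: -53001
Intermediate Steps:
(k + m)*(-1359) = (-1536 + 1575)*(-1359) = 39*(-1359) = -53001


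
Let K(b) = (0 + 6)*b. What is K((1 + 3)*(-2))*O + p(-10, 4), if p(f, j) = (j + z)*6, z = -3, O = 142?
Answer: -6810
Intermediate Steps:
p(f, j) = -18 + 6*j (p(f, j) = (j - 3)*6 = (-3 + j)*6 = -18 + 6*j)
K(b) = 6*b
K((1 + 3)*(-2))*O + p(-10, 4) = (6*((1 + 3)*(-2)))*142 + (-18 + 6*4) = (6*(4*(-2)))*142 + (-18 + 24) = (6*(-8))*142 + 6 = -48*142 + 6 = -6816 + 6 = -6810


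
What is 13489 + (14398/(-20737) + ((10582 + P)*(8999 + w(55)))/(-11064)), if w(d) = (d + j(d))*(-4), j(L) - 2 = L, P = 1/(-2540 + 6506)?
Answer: 4831602595348349/909935910288 ≈ 5309.8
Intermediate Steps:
P = 1/3966 ≈ 0.00025214
j(L) = 2 + L
w(d) = -8 - 8*d (w(d) = (d + (2 + d))*(-4) = (2 + 2*d)*(-4) = -8 - 8*d)
13489 + (14398/(-20737) + ((10582 + P)*(8999 + w(55)))/(-11064)) = 13489 + (14398/(-20737) + ((10582 + 1/3966)*(8999 + (-8 - 8*55)))/(-11064)) = 13489 + (14398*(-1/20737) + (41968213*(8999 + (-8 - 440))/3966)*(-1/11064)) = 13489 + (-14398/20737 + (41968213*(8999 - 448)/3966)*(-1/11064)) = 13489 + (-14398/20737 + ((41968213/3966)*8551)*(-1/11064)) = 13489 + (-14398/20737 + (358870189363/3966)*(-1/11064)) = 13489 + (-14398/20737 - 358870189363/43879824) = 13489 - 7442522898526483/909935910288 = 4831602595348349/909935910288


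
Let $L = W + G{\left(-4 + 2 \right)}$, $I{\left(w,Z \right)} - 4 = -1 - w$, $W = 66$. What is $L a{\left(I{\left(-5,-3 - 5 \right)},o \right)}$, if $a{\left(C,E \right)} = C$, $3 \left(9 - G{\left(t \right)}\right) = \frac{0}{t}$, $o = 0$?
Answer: $600$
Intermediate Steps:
$I{\left(w,Z \right)} = 3 - w$ ($I{\left(w,Z \right)} = 4 - \left(1 + w\right) = 3 - w$)
$G{\left(t \right)} = 9$ ($G{\left(t \right)} = 9 - \frac{0 \frac{1}{t}}{3} = 9 - 0 = 9 + 0 = 9$)
$L = 75$ ($L = 66 + 9 = 75$)
$L a{\left(I{\left(-5,-3 - 5 \right)},o \right)} = 75 \left(3 - -5\right) = 75 \left(3 + 5\right) = 75 \cdot 8 = 600$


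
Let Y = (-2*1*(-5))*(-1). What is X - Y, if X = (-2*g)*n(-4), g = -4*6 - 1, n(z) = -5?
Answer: -240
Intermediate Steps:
g = -25 (g = -24 - 1 = -25)
Y = -10 (Y = -2*(-5)*(-1) = 10*(-1) = -10)
X = -250 (X = -2*(-25)*(-5) = 50*(-5) = -250)
X - Y = -250 - 1*(-10) = -250 + 10 = -240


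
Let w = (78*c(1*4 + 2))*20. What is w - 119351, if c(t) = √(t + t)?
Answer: -119351 + 3120*√3 ≈ -1.1395e+5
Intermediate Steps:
c(t) = √2*√t (c(t) = √(2*t) = √2*√t)
w = 3120*√3 (w = (78*(√2*√(1*4 + 2)))*20 = (78*(√2*√(4 + 2)))*20 = (78*(√2*√6))*20 = (78*(2*√3))*20 = (156*√3)*20 = 3120*√3 ≈ 5404.0)
w - 119351 = 3120*√3 - 119351 = -119351 + 3120*√3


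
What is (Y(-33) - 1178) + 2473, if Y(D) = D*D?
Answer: 2384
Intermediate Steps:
Y(D) = D²
(Y(-33) - 1178) + 2473 = ((-33)² - 1178) + 2473 = (1089 - 1178) + 2473 = -89 + 2473 = 2384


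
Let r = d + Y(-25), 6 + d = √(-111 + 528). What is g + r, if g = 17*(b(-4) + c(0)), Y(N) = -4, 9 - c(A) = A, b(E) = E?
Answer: 75 + √417 ≈ 95.421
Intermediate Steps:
d = -6 + √417 (d = -6 + √(-111 + 528) = -6 + √417 ≈ 14.421)
c(A) = 9 - A
r = -10 + √417 (r = (-6 + √417) - 4 = -10 + √417 ≈ 10.421)
g = 85 (g = 17*(-4 + (9 - 1*0)) = 17*(-4 + (9 + 0)) = 17*(-4 + 9) = 17*5 = 85)
g + r = 85 + (-10 + √417) = 75 + √417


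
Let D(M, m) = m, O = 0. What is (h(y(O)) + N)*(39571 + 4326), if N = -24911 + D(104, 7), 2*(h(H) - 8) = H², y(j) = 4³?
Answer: -1002958656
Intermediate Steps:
y(j) = 64
h(H) = 8 + H²/2
N = -24904 (N = -24911 + 7 = -24904)
(h(y(O)) + N)*(39571 + 4326) = ((8 + (½)*64²) - 24904)*(39571 + 4326) = ((8 + (½)*4096) - 24904)*43897 = ((8 + 2048) - 24904)*43897 = (2056 - 24904)*43897 = -22848*43897 = -1002958656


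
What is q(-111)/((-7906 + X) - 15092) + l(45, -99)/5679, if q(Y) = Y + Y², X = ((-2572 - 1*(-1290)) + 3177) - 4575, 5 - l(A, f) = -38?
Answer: -922114/1970613 ≈ -0.46793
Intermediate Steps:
l(A, f) = 43 (l(A, f) = 5 - 1*(-38) = 5 + 38 = 43)
X = -2680 (X = ((-2572 + 1290) + 3177) - 4575 = (-1282 + 3177) - 4575 = 1895 - 4575 = -2680)
q(-111)/((-7906 + X) - 15092) + l(45, -99)/5679 = (-111*(1 - 111))/((-7906 - 2680) - 15092) + 43/5679 = (-111*(-110))/(-10586 - 15092) + 43*(1/5679) = 12210/(-25678) + 43/5679 = 12210*(-1/25678) + 43/5679 = -165/347 + 43/5679 = -922114/1970613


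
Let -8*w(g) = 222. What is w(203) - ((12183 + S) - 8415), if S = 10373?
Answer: -56675/4 ≈ -14169.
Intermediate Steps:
w(g) = -111/4 (w(g) = -1/8*222 = -111/4)
w(203) - ((12183 + S) - 8415) = -111/4 - ((12183 + 10373) - 8415) = -111/4 - (22556 - 8415) = -111/4 - 1*14141 = -111/4 - 14141 = -56675/4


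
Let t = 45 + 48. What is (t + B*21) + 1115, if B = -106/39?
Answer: 14962/13 ≈ 1150.9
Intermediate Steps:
B = -106/39 (B = -106*1/39 = -106/39 ≈ -2.7179)
t = 93
(t + B*21) + 1115 = (93 - 106/39*21) + 1115 = (93 - 742/13) + 1115 = 467/13 + 1115 = 14962/13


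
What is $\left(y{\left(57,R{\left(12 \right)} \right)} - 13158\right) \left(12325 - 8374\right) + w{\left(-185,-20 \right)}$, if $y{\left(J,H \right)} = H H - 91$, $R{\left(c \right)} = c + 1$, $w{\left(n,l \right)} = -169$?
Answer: $-51679249$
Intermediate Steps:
$R{\left(c \right)} = 1 + c$
$y{\left(J,H \right)} = -91 + H^{2}$ ($y{\left(J,H \right)} = H^{2} - 91 = -91 + H^{2}$)
$\left(y{\left(57,R{\left(12 \right)} \right)} - 13158\right) \left(12325 - 8374\right) + w{\left(-185,-20 \right)} = \left(\left(-91 + \left(1 + 12\right)^{2}\right) - 13158\right) \left(12325 - 8374\right) - 169 = \left(\left(-91 + 13^{2}\right) - 13158\right) 3951 - 169 = \left(\left(-91 + 169\right) - 13158\right) 3951 - 169 = \left(78 - 13158\right) 3951 - 169 = \left(-13080\right) 3951 - 169 = -51679080 - 169 = -51679249$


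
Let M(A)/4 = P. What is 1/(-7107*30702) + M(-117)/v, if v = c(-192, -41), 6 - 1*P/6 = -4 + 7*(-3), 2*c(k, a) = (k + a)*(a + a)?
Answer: 162340131263/2084456136042 ≈ 0.077881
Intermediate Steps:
c(k, a) = a*(a + k) (c(k, a) = ((k + a)*(a + a))/2 = ((a + k)*(2*a))/2 = (2*a*(a + k))/2 = a*(a + k))
P = 186 (P = 36 - 6*(-4 + 7*(-3)) = 36 - 6*(-4 - 21) = 36 - 6*(-25) = 36 + 150 = 186)
v = 9553 (v = -41*(-41 - 192) = -41*(-233) = 9553)
M(A) = 744 (M(A) = 4*186 = 744)
1/(-7107*30702) + M(-117)/v = 1/(-7107*30702) + 744/9553 = -1/7107*1/30702 + 744*(1/9553) = -1/218199114 + 744/9553 = 162340131263/2084456136042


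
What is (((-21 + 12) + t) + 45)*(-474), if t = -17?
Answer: -9006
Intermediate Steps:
(((-21 + 12) + t) + 45)*(-474) = (((-21 + 12) - 17) + 45)*(-474) = ((-9 - 17) + 45)*(-474) = (-26 + 45)*(-474) = 19*(-474) = -9006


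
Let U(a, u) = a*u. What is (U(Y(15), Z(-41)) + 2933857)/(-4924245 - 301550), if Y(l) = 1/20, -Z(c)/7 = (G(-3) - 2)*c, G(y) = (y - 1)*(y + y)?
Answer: -29341727/52257950 ≈ -0.56148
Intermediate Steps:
G(y) = 2*y*(-1 + y) (G(y) = (-1 + y)*(2*y) = 2*y*(-1 + y))
Z(c) = -154*c (Z(c) = -7*(2*(-3)*(-1 - 3) - 2)*c = -7*(2*(-3)*(-4) - 2)*c = -7*(24 - 2)*c = -154*c)
Y(l) = 1/20
(U(Y(15), Z(-41)) + 2933857)/(-4924245 - 301550) = ((-154*(-41))/20 + 2933857)/(-4924245 - 301550) = ((1/20)*6314 + 2933857)/(-5225795) = (3157/10 + 2933857)*(-1/5225795) = (29341727/10)*(-1/5225795) = -29341727/52257950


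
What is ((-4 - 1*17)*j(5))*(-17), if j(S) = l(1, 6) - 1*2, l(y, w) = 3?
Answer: 357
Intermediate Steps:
j(S) = 1 (j(S) = 3 - 1*2 = 3 - 2 = 1)
((-4 - 1*17)*j(5))*(-17) = ((-4 - 1*17)*1)*(-17) = ((-4 - 17)*1)*(-17) = -21*1*(-17) = -21*(-17) = 357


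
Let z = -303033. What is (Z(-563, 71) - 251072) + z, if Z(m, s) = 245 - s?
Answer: -553931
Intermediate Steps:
(Z(-563, 71) - 251072) + z = ((245 - 1*71) - 251072) - 303033 = ((245 - 71) - 251072) - 303033 = (174 - 251072) - 303033 = -250898 - 303033 = -553931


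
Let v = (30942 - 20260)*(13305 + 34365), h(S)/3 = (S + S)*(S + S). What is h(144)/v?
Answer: 20736/42434245 ≈ 0.00048866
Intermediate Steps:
h(S) = 12*S**2 (h(S) = 3*((S + S)*(S + S)) = 3*((2*S)*(2*S)) = 3*(4*S**2) = 12*S**2)
v = 509210940 (v = 10682*47670 = 509210940)
h(144)/v = (12*144**2)/509210940 = (12*20736)*(1/509210940) = 248832*(1/509210940) = 20736/42434245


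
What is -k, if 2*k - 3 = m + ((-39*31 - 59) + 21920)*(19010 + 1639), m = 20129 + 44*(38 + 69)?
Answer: -213233994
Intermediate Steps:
m = 24837 (m = 20129 + 44*107 = 20129 + 4708 = 24837)
k = 213233994 (k = 3/2 + (24837 + ((-39*31 - 59) + 21920)*(19010 + 1639))/2 = 3/2 + (24837 + ((-1209 - 59) + 21920)*20649)/2 = 3/2 + (24837 + (-1268 + 21920)*20649)/2 = 3/2 + (24837 + 20652*20649)/2 = 3/2 + (24837 + 426443148)/2 = 3/2 + (1/2)*426467985 = 3/2 + 426467985/2 = 213233994)
-k = -1*213233994 = -213233994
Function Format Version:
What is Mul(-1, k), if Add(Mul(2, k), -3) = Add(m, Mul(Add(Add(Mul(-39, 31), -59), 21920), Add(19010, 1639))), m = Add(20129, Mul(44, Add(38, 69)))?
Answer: -213233994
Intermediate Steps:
m = 24837 (m = Add(20129, Mul(44, 107)) = Add(20129, 4708) = 24837)
k = 213233994 (k = Add(Rational(3, 2), Mul(Rational(1, 2), Add(24837, Mul(Add(Add(Mul(-39, 31), -59), 21920), Add(19010, 1639))))) = Add(Rational(3, 2), Mul(Rational(1, 2), Add(24837, Mul(Add(Add(-1209, -59), 21920), 20649)))) = Add(Rational(3, 2), Mul(Rational(1, 2), Add(24837, Mul(Add(-1268, 21920), 20649)))) = Add(Rational(3, 2), Mul(Rational(1, 2), Add(24837, Mul(20652, 20649)))) = Add(Rational(3, 2), Mul(Rational(1, 2), Add(24837, 426443148))) = Add(Rational(3, 2), Mul(Rational(1, 2), 426467985)) = Add(Rational(3, 2), Rational(426467985, 2)) = 213233994)
Mul(-1, k) = Mul(-1, 213233994) = -213233994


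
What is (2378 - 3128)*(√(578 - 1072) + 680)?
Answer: -510000 - 750*I*√494 ≈ -5.1e+5 - 16670.0*I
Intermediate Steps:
(2378 - 3128)*(√(578 - 1072) + 680) = -750*(√(-494) + 680) = -750*(I*√494 + 680) = -750*(680 + I*√494) = -510000 - 750*I*√494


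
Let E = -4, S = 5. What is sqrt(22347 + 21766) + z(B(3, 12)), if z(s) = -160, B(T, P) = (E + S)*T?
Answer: -160 + sqrt(44113) ≈ 50.031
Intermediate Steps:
B(T, P) = T (B(T, P) = (-4 + 5)*T = 1*T = T)
sqrt(22347 + 21766) + z(B(3, 12)) = sqrt(22347 + 21766) - 160 = sqrt(44113) - 160 = -160 + sqrt(44113)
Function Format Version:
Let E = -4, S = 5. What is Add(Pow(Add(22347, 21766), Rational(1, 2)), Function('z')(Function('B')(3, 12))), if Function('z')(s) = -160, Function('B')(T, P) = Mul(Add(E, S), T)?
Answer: Add(-160, Pow(44113, Rational(1, 2))) ≈ 50.031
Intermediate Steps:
Function('B')(T, P) = T (Function('B')(T, P) = Mul(Add(-4, 5), T) = Mul(1, T) = T)
Add(Pow(Add(22347, 21766), Rational(1, 2)), Function('z')(Function('B')(3, 12))) = Add(Pow(Add(22347, 21766), Rational(1, 2)), -160) = Add(Pow(44113, Rational(1, 2)), -160) = Add(-160, Pow(44113, Rational(1, 2)))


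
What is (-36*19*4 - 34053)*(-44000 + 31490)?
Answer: 460230390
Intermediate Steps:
(-36*19*4 - 34053)*(-44000 + 31490) = (-684*4 - 34053)*(-12510) = (-2736 - 34053)*(-12510) = -36789*(-12510) = 460230390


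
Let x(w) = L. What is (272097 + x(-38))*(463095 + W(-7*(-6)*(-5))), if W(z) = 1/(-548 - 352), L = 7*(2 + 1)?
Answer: 18902472736147/150 ≈ 1.2602e+11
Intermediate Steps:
L = 21 (L = 7*3 = 21)
W(z) = -1/900 (W(z) = 1/(-900) = -1/900)
x(w) = 21
(272097 + x(-38))*(463095 + W(-7*(-6)*(-5))) = (272097 + 21)*(463095 - 1/900) = 272118*(416785499/900) = 18902472736147/150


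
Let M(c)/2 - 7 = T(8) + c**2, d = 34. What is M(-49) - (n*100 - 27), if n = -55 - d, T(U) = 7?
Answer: 13757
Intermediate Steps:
n = -89 (n = -55 - 1*34 = -55 - 34 = -89)
M(c) = 28 + 2*c**2 (M(c) = 14 + 2*(7 + c**2) = 14 + (14 + 2*c**2) = 28 + 2*c**2)
M(-49) - (n*100 - 27) = (28 + 2*(-49)**2) - (-89*100 - 27) = (28 + 2*2401) - (-8900 - 27) = (28 + 4802) - 1*(-8927) = 4830 + 8927 = 13757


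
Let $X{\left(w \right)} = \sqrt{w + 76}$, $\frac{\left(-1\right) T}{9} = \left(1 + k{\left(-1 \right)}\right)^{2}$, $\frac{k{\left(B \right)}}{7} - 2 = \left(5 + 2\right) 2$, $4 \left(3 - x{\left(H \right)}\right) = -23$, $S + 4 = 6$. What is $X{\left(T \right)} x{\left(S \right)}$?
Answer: $\frac{35 i \sqrt{114845}}{4} \approx 2965.3 i$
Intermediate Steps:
$S = 2$ ($S = -4 + 6 = 2$)
$x{\left(H \right)} = \frac{35}{4}$ ($x{\left(H \right)} = 3 - - \frac{23}{4} = 3 + \frac{23}{4} = \frac{35}{4}$)
$k{\left(B \right)} = 112$ ($k{\left(B \right)} = 14 + 7 \left(5 + 2\right) 2 = 14 + 7 \cdot 7 \cdot 2 = 14 + 7 \cdot 14 = 14 + 98 = 112$)
$T = -114921$ ($T = - 9 \left(1 + 112\right)^{2} = - 9 \cdot 113^{2} = \left(-9\right) 12769 = -114921$)
$X{\left(w \right)} = \sqrt{76 + w}$
$X{\left(T \right)} x{\left(S \right)} = \sqrt{76 - 114921} \cdot \frac{35}{4} = \sqrt{-114845} \cdot \frac{35}{4} = i \sqrt{114845} \cdot \frac{35}{4} = \frac{35 i \sqrt{114845}}{4}$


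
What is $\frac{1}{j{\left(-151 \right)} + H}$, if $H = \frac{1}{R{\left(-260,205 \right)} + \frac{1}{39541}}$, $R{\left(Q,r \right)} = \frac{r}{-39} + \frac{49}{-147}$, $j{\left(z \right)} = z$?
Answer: $- \frac{8619899}{1303146848} \approx -0.0066147$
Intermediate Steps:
$R{\left(Q,r \right)} = - \frac{1}{3} - \frac{r}{39}$ ($R{\left(Q,r \right)} = r \left(- \frac{1}{39}\right) + 49 \left(- \frac{1}{147}\right) = - \frac{r}{39} - \frac{1}{3} = - \frac{1}{3} - \frac{r}{39}$)
$H = - \frac{1542099}{8619899}$ ($H = \frac{1}{\left(- \frac{1}{3} - \frac{205}{39}\right) + \frac{1}{39541}} = \frac{1}{- \frac{218}{39} + \frac{1}{39541}} = \frac{1}{- \frac{8619899}{1542099}} = - \frac{1542099}{8619899} \approx -0.1789$)
$\frac{1}{j{\left(-151 \right)} + H} = \frac{1}{-151 - \frac{1542099}{8619899}} = \frac{1}{- \frac{1303146848}{8619899}} = - \frac{8619899}{1303146848}$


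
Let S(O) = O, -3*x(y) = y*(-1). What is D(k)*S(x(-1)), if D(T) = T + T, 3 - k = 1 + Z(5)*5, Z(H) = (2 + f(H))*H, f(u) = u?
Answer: 346/3 ≈ 115.33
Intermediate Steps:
x(y) = y/3 (x(y) = -y*(-1)/3 = -(-1)*y/3 = y/3)
Z(H) = H*(2 + H) (Z(H) = (2 + H)*H = H*(2 + H))
k = -173 (k = 3 - (1 + (5*(2 + 5))*5) = 3 - (1 + (5*7)*5) = 3 - (1 + 35*5) = 3 - (1 + 175) = 3 - 1*176 = 3 - 176 = -173)
D(T) = 2*T
D(k)*S(x(-1)) = (2*(-173))*((⅓)*(-1)) = -346*(-⅓) = 346/3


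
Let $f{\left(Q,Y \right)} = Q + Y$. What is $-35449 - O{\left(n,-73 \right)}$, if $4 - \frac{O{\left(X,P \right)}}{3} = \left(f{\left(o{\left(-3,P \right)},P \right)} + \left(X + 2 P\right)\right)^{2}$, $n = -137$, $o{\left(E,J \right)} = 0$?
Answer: $344747$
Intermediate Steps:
$O{\left(X,P \right)} = 12 - 3 \left(X + 3 P\right)^{2}$ ($O{\left(X,P \right)} = 12 - 3 \left(\left(0 + P\right) + \left(X + 2 P\right)\right)^{2} = 12 - 3 \left(P + \left(X + 2 P\right)\right)^{2} = 12 - 3 \left(X + 3 P\right)^{2}$)
$-35449 - O{\left(n,-73 \right)} = -35449 - \left(12 - 3 \left(-137 + 3 \left(-73\right)\right)^{2}\right) = -35449 - \left(12 - 3 \left(-137 - 219\right)^{2}\right) = -35449 - \left(12 - 3 \left(-356\right)^{2}\right) = -35449 - \left(12 - 380208\right) = -35449 - -380196 = -35449 + 380196 = 344747$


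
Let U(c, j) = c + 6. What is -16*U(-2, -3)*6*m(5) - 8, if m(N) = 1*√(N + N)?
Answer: -8 - 384*√10 ≈ -1222.3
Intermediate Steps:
U(c, j) = 6 + c
m(N) = √2*√N (m(N) = 1*√(2*N) = 1*(√2*√N) = √2*√N)
-16*U(-2, -3)*6*m(5) - 8 = -16*(6 - 2)*6*√2*√5 - 8 = -16*4*6*√10 - 8 = -384*√10 - 8 = -8 - 384*√10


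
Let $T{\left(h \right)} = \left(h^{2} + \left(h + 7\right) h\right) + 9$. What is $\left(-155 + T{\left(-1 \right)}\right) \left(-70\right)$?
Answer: $10570$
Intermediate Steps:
$T{\left(h \right)} = 9 + h^{2} + h \left(7 + h\right)$ ($T{\left(h \right)} = \left(h^{2} + \left(7 + h\right) h\right) + 9 = \left(h^{2} + h \left(7 + h\right)\right) + 9 = 9 + h^{2} + h \left(7 + h\right)$)
$\left(-155 + T{\left(-1 \right)}\right) \left(-70\right) = \left(-155 + \left(9 + 2 \left(-1\right)^{2} + 7 \left(-1\right)\right)\right) \left(-70\right) = \left(-155 + \left(9 + 2 \cdot 1 - 7\right)\right) \left(-70\right) = \left(-155 + \left(9 + 2 - 7\right)\right) \left(-70\right) = \left(-155 + 4\right) \left(-70\right) = \left(-151\right) \left(-70\right) = 10570$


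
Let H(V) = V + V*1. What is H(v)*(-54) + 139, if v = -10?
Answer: 1219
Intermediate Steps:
H(V) = 2*V (H(V) = V + V = 2*V)
H(v)*(-54) + 139 = (2*(-10))*(-54) + 139 = -20*(-54) + 139 = 1080 + 139 = 1219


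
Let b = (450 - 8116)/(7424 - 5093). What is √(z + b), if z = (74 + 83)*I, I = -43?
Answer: I*√4077759973/777 ≈ 82.184*I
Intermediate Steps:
b = -7666/2331 ≈ -3.2887
z = -6751 (z = (74 + 83)*(-43) = 157*(-43) = -6751)
√(z + b) = √(-6751 - 7666/2331) = √(-15744247/2331) = I*√4077759973/777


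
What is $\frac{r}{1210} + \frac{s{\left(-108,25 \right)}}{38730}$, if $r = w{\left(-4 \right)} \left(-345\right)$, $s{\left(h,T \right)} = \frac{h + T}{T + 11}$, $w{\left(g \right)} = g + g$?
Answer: $\frac{384811237}{168707880} \approx 2.2809$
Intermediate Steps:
$w{\left(g \right)} = 2 g$
$s{\left(h,T \right)} = \frac{T + h}{11 + T}$
$r = 2760$ ($r = 2 \left(-4\right) \left(-345\right) = \left(-8\right) \left(-345\right) = 2760$)
$\frac{r}{1210} + \frac{s{\left(-108,25 \right)}}{38730} = \frac{2760}{1210} + \frac{\frac{1}{11 + 25} \left(25 - 108\right)}{38730} = 2760 \cdot \frac{1}{1210} + \frac{1}{36} \left(-83\right) \frac{1}{38730} = \frac{276}{121} + \frac{1}{36} \left(-83\right) \frac{1}{38730} = \frac{276}{121} - \frac{83}{1394280} = \frac{384811237}{168707880}$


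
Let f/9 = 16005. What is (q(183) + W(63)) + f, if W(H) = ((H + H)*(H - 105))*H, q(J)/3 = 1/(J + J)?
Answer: -23100821/122 ≈ -1.8935e+5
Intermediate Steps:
f = 144045 (f = 9*16005 = 144045)
q(J) = 3/(2*J) (q(J) = 3/(J + J) = 3/((2*J)) = 3*(1/(2*J)) = 3/(2*J))
W(H) = 2*H²*(-105 + H) (W(H) = ((2*H)*(-105 + H))*H = (2*H*(-105 + H))*H = 2*H²*(-105 + H))
(q(183) + W(63)) + f = ((3/2)/183 + 2*63²*(-105 + 63)) + 144045 = ((3/2)*(1/183) + 2*3969*(-42)) + 144045 = (1/122 - 333396) + 144045 = -40674311/122 + 144045 = -23100821/122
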